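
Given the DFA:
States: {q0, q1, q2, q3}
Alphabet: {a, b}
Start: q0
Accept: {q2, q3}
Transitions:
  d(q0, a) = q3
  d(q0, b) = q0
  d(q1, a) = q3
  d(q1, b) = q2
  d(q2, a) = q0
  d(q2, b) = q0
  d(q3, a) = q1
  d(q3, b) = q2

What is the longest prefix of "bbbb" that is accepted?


Run the DFA, marking each prefix where the state is accepting:
  "" -> q0 [reject]
  "b" -> q0 [reject]
  "bb" -> q0 [reject]
  "bbb" -> q0 [reject]
  "bbbb" -> q0 [reject]

No prefix is accepted


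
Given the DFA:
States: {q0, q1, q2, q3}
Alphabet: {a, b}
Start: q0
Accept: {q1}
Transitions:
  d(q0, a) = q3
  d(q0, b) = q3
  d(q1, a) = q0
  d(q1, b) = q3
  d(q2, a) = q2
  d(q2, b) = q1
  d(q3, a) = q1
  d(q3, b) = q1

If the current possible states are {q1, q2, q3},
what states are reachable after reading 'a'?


Apply transition on 'a' from each current state:
  d(q1, a) = q0
  d(q2, a) = q2
  d(q3, a) = q1

{q0, q1, q2}


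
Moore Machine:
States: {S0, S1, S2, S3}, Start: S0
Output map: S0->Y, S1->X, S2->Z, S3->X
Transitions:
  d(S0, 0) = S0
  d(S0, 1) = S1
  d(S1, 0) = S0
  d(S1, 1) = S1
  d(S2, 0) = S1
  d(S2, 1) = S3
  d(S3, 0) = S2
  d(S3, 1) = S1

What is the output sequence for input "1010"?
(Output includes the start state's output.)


Start: S0 (output Y)
  --1--> S1 (output X)
  --0--> S0 (output Y)
  --1--> S1 (output X)
  --0--> S0 (output Y)

"YXYXY"


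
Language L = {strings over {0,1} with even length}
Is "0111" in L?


length = 4; 4 mod 2 = 0

Yes, "0111" is in L


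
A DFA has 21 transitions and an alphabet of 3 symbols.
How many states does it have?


Each state has exactly one transition per symbol.
states = transitions / |alphabet| = 21 / 3 = 7

7


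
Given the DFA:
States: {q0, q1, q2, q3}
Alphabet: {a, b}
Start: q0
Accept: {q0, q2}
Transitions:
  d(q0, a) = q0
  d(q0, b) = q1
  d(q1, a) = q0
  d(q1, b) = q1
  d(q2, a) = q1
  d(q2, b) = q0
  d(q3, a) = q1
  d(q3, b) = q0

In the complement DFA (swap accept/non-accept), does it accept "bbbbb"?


Trace: q0 -> q1 -> q1 -> q1 -> q1 -> q1
Final: q1
Original accept: {q0, q2}
Complement: q1 is not in original accept

Yes, complement accepts (original rejects)


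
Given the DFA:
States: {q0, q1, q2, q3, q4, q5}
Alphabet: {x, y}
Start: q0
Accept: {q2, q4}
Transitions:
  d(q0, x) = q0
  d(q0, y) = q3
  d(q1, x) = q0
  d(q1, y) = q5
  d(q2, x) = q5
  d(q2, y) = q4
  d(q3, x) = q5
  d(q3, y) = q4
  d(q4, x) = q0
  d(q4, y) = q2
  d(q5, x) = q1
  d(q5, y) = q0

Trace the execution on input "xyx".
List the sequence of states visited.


Input: xyx
d(q0, x) = q0
d(q0, y) = q3
d(q3, x) = q5


q0 -> q0 -> q3 -> q5


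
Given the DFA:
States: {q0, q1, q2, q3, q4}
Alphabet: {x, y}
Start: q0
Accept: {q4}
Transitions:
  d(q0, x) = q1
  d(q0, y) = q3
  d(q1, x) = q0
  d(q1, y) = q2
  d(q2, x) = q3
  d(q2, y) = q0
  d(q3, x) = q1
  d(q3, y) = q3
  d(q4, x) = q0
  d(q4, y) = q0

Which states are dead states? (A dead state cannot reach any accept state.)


Forward reachability from each state:
  q0 -> reaches {q0, q1, q2, q3}, no accept state (dead)
  q1 -> reaches {q0, q1, q2, q3}, no accept state (dead)
  q2 -> reaches {q0, q1, q2, q3}, no accept state (dead)
  q3 -> reaches {q0, q1, q2, q3}, no accept state (dead)
  q4 -> reaches accept state q4 (live)

{q0, q1, q2, q3}


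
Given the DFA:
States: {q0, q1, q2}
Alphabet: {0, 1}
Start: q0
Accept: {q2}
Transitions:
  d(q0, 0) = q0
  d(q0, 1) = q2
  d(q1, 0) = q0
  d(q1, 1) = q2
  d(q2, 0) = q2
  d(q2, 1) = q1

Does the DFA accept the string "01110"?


Trace: q0 -> q0 -> q2 -> q1 -> q2 -> q2
Final state: q2
Accept states: {q2}

Yes, accepted (final state q2 is an accept state)


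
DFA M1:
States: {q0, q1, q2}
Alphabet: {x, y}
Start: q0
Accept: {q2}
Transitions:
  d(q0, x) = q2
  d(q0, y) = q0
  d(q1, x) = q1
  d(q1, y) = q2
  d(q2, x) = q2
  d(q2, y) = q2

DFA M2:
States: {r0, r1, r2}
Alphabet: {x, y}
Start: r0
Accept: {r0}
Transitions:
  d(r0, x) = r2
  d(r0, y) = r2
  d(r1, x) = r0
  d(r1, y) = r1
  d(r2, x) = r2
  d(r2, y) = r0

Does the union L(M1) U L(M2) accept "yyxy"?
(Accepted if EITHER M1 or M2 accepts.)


M1: final=q2 accepted=True
M2: final=r0 accepted=True

Yes, union accepts


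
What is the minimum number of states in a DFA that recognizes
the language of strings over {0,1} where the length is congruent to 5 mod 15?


States track (length) mod 15.
Need 15 states: one per remainder 0..14; accept = remainder 5.

15


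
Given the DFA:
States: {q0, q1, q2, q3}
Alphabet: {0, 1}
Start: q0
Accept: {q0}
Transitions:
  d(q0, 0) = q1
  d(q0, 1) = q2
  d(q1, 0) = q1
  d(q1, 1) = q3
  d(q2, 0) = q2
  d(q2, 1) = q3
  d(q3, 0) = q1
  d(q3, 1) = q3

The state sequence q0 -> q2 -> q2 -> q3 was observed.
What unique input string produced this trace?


Trace back each transition to find the symbol:
  q0 --[1]--> q2
  q2 --[0]--> q2
  q2 --[1]--> q3

"101"


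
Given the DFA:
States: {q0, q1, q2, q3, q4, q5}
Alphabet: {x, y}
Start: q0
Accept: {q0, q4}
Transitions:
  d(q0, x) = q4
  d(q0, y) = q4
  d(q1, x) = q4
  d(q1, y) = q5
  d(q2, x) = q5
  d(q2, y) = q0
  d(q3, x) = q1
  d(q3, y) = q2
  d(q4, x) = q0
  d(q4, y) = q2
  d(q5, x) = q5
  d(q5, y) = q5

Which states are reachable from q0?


BFS from q0:
  layer 0: {q0}
  layer 1: {q4}
  layer 2: {q2}
  layer 3: {q5}

{q0, q2, q4, q5}


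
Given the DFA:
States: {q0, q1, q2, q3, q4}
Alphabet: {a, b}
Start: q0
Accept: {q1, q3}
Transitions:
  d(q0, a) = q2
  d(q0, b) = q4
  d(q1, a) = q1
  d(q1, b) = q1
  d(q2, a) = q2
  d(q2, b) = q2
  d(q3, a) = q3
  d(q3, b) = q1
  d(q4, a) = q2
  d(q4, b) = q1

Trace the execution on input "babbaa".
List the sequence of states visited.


Input: babbaa
d(q0, b) = q4
d(q4, a) = q2
d(q2, b) = q2
d(q2, b) = q2
d(q2, a) = q2
d(q2, a) = q2


q0 -> q4 -> q2 -> q2 -> q2 -> q2 -> q2


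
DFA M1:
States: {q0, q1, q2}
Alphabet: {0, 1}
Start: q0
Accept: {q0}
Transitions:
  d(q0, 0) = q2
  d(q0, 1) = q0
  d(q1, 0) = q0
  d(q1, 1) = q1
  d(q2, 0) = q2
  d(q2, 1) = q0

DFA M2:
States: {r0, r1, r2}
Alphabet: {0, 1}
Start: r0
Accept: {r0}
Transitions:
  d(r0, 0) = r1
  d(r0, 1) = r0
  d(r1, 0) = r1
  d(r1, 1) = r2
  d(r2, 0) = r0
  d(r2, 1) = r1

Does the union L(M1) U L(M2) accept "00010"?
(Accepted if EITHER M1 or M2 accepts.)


M1: final=q2 accepted=False
M2: final=r0 accepted=True

Yes, union accepts


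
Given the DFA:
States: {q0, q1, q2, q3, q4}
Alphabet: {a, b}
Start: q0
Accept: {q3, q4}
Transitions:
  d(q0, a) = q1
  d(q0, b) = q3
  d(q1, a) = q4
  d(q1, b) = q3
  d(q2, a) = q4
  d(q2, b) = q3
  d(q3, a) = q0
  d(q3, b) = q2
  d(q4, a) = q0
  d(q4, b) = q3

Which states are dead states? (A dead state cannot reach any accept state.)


Forward reachability from each state:
  q0 -> reaches accept state q3 (live)
  q1 -> reaches accept state q3 (live)
  q2 -> reaches accept state q3 (live)
  q3 -> reaches accept state q3 (live)
  q4 -> reaches accept state q3 (live)

None (all states can reach an accept state)


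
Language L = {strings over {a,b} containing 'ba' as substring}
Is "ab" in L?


'ba' does not occur

No, "ab" is not in L


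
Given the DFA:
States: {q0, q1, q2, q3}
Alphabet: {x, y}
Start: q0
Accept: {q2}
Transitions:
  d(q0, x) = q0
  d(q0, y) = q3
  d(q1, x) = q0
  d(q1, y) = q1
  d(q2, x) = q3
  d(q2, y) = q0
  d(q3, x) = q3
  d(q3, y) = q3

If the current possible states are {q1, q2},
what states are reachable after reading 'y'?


Apply transition on 'y' from each current state:
  d(q1, y) = q1
  d(q2, y) = q0

{q0, q1}


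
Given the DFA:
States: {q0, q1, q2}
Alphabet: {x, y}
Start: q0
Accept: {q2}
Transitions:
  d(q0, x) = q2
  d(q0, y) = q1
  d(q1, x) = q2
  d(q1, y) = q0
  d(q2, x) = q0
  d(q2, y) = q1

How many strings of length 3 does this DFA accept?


Enumerating all length-3 strings:
  "xxx" -> q2 [accept]
  "xxy" -> q1 [reject]
  "xyx" -> q2 [accept]
  "xyy" -> q0 [reject]
  "yxx" -> q0 [reject]
  "yxy" -> q1 [reject]
  "yyx" -> q2 [accept]
  "yyy" -> q1 [reject]

3 out of 8


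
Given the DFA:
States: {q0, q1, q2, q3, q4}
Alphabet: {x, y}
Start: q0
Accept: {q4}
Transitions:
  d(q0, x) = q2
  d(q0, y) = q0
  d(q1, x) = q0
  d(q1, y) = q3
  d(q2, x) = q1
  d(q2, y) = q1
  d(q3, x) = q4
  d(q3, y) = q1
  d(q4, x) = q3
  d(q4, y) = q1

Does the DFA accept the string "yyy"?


Trace: q0 -> q0 -> q0 -> q0
Final state: q0
Accept states: {q4}

No, rejected (final state q0 is not an accept state)


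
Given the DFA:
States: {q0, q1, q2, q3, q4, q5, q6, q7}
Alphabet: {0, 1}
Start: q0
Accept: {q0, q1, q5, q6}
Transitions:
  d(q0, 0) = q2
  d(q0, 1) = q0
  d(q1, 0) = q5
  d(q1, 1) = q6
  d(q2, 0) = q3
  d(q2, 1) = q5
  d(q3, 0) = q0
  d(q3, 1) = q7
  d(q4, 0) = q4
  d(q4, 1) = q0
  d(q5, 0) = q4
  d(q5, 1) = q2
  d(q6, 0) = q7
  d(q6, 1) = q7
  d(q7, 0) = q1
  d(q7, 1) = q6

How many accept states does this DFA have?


Accept states listed: {q0, q1, q5, q6}
Counting: q0(1) q1(2) q5(3) q6(4)

4


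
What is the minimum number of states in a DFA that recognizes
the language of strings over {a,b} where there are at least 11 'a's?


States: count = 0, 1, ..., 10, and a final '>= 11' state.
Total: 11 + 1 = 12. Accept = '>= 11' state.

12


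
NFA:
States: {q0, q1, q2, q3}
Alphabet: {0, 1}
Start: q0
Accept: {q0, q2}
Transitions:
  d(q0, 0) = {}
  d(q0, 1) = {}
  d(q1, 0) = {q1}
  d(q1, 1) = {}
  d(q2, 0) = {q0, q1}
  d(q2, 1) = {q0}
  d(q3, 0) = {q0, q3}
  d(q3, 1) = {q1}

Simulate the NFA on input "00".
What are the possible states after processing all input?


Start: {q0}
  --0--> {}
  --0--> {}

{} (empty set, no valid transitions)


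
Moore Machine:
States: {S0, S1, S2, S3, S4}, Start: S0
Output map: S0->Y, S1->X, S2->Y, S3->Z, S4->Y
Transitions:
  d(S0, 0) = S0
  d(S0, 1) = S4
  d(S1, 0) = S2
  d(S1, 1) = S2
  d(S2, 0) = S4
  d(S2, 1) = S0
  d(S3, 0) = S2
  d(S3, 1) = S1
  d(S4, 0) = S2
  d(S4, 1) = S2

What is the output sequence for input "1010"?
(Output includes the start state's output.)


Start: S0 (output Y)
  --1--> S4 (output Y)
  --0--> S2 (output Y)
  --1--> S0 (output Y)
  --0--> S0 (output Y)

"YYYYY"


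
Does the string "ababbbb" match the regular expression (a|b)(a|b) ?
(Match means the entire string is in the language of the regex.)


|string| = 7; first = 'a'; last = 'b'

No, "ababbbb" does not match (a|b)(a|b)


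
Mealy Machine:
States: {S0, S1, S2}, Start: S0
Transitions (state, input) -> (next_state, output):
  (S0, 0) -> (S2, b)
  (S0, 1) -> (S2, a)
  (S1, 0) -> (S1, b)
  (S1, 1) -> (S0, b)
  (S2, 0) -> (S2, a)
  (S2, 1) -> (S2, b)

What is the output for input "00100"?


Step-by-step:
  (S0, 0) -> (S2, b)
  (S2, 0) -> (S2, a)
  (S2, 1) -> (S2, b)
  (S2, 0) -> (S2, a)
  (S2, 0) -> (S2, a)

"babaa"


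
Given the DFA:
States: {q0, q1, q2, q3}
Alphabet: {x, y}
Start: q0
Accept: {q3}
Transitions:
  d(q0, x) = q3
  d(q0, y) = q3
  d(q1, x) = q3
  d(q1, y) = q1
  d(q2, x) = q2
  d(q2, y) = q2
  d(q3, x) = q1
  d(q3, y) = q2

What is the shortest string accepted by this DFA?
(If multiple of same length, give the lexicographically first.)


BFS by string length (lex-first path to each state shown):
  len 0: q0<-""
  len 1: q3<-"x"
Found accept state at length 1.

"x"


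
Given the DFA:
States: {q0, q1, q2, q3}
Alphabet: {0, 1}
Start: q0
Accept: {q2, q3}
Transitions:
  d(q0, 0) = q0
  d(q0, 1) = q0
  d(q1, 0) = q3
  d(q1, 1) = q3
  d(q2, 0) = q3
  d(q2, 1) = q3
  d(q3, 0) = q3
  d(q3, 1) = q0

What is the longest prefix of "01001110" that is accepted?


Run the DFA, marking each prefix where the state is accepting:
  "" -> q0 [reject]
  "0" -> q0 [reject]
  "01" -> q0 [reject]
  "010" -> q0 [reject]
  "0100" -> q0 [reject]
  "01001" -> q0 [reject]
  "010011" -> q0 [reject]
  "0100111" -> q0 [reject]
  "01001110" -> q0 [reject]

No prefix is accepted


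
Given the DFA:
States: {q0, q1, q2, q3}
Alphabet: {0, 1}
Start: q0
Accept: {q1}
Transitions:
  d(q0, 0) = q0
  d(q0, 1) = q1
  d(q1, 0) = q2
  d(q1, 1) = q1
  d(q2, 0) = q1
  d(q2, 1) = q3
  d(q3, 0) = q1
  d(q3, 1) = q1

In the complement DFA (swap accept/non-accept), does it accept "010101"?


Trace: q0 -> q0 -> q1 -> q2 -> q3 -> q1 -> q1
Final: q1
Original accept: {q1}
Complement: q1 is in original accept

No, complement rejects (original accepts)


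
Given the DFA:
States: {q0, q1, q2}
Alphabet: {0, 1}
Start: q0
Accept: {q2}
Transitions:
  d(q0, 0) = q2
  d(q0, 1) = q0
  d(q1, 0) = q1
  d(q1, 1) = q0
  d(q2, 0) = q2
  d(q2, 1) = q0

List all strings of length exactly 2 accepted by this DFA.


All strings of length 2: 4 total
Accepted: 2

"00", "10"


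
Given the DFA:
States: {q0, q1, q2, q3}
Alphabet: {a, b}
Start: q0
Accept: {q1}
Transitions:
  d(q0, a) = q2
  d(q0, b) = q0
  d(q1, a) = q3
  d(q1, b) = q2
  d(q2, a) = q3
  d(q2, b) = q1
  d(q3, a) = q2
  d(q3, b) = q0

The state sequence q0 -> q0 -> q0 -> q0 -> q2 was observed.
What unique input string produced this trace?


Trace back each transition to find the symbol:
  q0 --[b]--> q0
  q0 --[b]--> q0
  q0 --[b]--> q0
  q0 --[a]--> q2

"bbba"


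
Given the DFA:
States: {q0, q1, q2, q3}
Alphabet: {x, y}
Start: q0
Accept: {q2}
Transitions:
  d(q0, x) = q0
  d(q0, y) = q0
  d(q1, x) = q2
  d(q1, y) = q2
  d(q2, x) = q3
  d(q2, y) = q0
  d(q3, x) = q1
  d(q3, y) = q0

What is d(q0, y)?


Looking up transition d(q0, y)

q0


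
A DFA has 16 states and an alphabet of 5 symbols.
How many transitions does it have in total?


Each state has exactly one transition per symbol.
16 * 5 = 80

80


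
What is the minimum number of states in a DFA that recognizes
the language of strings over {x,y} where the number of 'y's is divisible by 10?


States track (count of 'y') mod 10.
Need 10 states: one per remainder 0..9; accept = remainder 0.

10


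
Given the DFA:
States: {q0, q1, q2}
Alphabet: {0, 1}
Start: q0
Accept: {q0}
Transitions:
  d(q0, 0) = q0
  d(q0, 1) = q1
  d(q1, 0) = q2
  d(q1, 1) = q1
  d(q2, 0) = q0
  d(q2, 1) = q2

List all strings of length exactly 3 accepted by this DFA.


All strings of length 3: 8 total
Accepted: 2

"000", "100"


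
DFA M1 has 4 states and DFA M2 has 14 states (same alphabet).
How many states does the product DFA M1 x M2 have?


Product construction pairs every M1 state with every M2 state.
4 * 14 = 56

56


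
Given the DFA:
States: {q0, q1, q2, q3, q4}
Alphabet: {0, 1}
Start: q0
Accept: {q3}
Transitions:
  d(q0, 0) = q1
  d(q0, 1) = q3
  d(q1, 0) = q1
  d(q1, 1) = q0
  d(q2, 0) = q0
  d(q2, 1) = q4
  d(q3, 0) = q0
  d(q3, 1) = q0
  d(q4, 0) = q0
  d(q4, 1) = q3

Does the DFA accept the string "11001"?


Trace: q0 -> q3 -> q0 -> q1 -> q1 -> q0
Final state: q0
Accept states: {q3}

No, rejected (final state q0 is not an accept state)


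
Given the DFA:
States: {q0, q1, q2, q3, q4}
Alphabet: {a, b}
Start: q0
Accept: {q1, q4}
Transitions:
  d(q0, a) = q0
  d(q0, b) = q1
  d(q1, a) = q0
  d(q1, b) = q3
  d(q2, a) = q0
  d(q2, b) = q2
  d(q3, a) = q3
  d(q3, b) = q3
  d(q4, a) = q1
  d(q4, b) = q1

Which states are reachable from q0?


BFS from q0:
  layer 0: {q0}
  layer 1: {q1}
  layer 2: {q3}

{q0, q1, q3}


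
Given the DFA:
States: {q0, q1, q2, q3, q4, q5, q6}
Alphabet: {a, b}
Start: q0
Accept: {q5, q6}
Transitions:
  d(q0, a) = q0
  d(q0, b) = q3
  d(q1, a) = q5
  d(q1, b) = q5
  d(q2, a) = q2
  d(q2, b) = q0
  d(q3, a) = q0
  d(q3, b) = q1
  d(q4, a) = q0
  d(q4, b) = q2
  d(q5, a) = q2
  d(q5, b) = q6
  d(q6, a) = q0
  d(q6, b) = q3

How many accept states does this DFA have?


Accept states listed: {q5, q6}
Counting: q5(1) q6(2)

2


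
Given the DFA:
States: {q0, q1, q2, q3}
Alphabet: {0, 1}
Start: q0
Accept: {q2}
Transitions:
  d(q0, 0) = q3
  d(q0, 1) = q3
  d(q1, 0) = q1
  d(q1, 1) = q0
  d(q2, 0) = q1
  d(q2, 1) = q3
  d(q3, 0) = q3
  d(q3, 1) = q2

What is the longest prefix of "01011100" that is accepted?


Run the DFA, marking each prefix where the state is accepting:
  "" -> q0 [reject]
  "0" -> q3 [reject]
  "01" -> q2 [accept]
  "010" -> q1 [reject]
  "0101" -> q0 [reject]
  "01011" -> q3 [reject]
  "010111" -> q2 [accept]
  "0101110" -> q1 [reject]
  "01011100" -> q1 [reject]

"010111"


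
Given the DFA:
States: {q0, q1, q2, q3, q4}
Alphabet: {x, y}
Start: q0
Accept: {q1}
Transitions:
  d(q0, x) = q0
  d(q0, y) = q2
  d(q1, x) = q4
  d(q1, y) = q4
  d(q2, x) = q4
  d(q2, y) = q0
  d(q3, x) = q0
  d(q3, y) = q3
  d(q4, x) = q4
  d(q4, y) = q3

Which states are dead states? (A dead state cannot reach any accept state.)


Forward reachability from each state:
  q0 -> reaches {q0, q2, q3, q4}, no accept state (dead)
  q1 -> reaches accept state q1 (live)
  q2 -> reaches {q0, q2, q3, q4}, no accept state (dead)
  q3 -> reaches {q0, q2, q3, q4}, no accept state (dead)
  q4 -> reaches {q0, q2, q3, q4}, no accept state (dead)

{q0, q2, q3, q4}


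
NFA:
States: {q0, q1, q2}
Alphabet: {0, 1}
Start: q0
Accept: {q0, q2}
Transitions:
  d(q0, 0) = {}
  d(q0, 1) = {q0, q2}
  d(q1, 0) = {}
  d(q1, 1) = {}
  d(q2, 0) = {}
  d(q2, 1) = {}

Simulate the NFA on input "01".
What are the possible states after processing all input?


Start: {q0}
  --0--> {}
  --1--> {}

{} (empty set, no valid transitions)


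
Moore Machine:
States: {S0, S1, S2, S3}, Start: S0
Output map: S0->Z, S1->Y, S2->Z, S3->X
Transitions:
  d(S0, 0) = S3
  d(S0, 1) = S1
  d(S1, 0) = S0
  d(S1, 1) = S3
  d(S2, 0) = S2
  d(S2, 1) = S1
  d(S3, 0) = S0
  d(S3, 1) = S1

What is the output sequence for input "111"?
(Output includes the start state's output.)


Start: S0 (output Z)
  --1--> S1 (output Y)
  --1--> S3 (output X)
  --1--> S1 (output Y)

"ZYXY"


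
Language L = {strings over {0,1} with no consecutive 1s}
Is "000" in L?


'11' does not occur

Yes, "000" is in L


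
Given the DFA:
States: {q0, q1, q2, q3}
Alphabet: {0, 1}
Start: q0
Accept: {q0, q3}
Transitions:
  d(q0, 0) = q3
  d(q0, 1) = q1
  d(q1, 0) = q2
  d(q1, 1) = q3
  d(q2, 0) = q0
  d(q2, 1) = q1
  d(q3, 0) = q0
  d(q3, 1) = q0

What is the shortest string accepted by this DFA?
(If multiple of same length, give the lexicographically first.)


BFS by string length (lex-first path to each state shown):
  len 0: q0<-""
Found accept state at length 0.

"" (empty string)


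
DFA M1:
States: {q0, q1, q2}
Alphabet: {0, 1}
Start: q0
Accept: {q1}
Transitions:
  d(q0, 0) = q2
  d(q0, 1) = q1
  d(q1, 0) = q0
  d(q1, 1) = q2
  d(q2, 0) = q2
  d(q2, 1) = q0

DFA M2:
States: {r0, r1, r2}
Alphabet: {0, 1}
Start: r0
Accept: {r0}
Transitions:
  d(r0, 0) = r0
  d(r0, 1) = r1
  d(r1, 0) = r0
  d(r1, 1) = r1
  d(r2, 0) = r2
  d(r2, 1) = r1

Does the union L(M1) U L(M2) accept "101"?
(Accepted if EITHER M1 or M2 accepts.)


M1: final=q1 accepted=True
M2: final=r1 accepted=False

Yes, union accepts


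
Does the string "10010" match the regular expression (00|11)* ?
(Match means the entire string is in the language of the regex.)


|string| = 5; first = '1'; last = '0'

No, "10010" does not match (00|11)*


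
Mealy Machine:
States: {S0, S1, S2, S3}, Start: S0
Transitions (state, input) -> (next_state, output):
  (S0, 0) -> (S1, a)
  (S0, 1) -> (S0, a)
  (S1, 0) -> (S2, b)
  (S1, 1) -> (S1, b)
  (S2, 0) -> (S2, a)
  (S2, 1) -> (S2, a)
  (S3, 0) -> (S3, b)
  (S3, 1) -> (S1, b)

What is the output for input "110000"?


Step-by-step:
  (S0, 1) -> (S0, a)
  (S0, 1) -> (S0, a)
  (S0, 0) -> (S1, a)
  (S1, 0) -> (S2, b)
  (S2, 0) -> (S2, a)
  (S2, 0) -> (S2, a)

"aaabaa"


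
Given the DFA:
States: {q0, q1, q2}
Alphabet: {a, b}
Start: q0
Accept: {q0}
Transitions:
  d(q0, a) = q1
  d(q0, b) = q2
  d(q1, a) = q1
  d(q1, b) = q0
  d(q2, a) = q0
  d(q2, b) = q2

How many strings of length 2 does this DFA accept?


Enumerating all length-2 strings:
  "aa" -> q1 [reject]
  "ab" -> q0 [accept]
  "ba" -> q0 [accept]
  "bb" -> q2 [reject]

2 out of 4


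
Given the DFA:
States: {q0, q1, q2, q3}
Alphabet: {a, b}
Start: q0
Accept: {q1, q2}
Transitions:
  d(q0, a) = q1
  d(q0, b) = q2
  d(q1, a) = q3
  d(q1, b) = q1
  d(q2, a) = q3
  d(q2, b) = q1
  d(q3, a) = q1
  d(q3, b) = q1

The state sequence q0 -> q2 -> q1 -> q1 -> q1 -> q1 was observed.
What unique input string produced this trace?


Trace back each transition to find the symbol:
  q0 --[b]--> q2
  q2 --[b]--> q1
  q1 --[b]--> q1
  q1 --[b]--> q1
  q1 --[b]--> q1

"bbbbb"


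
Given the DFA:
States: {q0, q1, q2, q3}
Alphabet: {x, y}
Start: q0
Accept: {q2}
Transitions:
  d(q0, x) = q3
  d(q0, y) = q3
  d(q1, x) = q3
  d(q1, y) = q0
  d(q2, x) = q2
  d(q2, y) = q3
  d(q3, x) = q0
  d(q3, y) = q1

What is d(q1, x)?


Looking up transition d(q1, x)

q3


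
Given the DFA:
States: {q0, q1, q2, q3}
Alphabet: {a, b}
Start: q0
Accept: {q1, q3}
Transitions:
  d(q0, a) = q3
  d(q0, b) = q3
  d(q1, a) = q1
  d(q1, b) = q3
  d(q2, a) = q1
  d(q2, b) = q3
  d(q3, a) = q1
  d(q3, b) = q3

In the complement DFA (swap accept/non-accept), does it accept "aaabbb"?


Trace: q0 -> q3 -> q1 -> q1 -> q3 -> q3 -> q3
Final: q3
Original accept: {q1, q3}
Complement: q3 is in original accept

No, complement rejects (original accepts)


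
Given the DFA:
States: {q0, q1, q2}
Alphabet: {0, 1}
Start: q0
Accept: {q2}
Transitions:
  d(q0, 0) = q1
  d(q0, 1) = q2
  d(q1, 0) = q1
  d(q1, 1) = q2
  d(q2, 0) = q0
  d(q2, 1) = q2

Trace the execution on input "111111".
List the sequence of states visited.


Input: 111111
d(q0, 1) = q2
d(q2, 1) = q2
d(q2, 1) = q2
d(q2, 1) = q2
d(q2, 1) = q2
d(q2, 1) = q2


q0 -> q2 -> q2 -> q2 -> q2 -> q2 -> q2


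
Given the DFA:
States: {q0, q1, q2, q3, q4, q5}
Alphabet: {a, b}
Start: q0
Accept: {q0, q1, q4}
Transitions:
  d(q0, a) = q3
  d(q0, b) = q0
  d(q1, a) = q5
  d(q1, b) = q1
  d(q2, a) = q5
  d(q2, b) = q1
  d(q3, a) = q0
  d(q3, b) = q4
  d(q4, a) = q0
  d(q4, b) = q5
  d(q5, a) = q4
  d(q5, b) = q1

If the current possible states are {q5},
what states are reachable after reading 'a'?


Apply transition on 'a' from each current state:
  d(q5, a) = q4

{q4}


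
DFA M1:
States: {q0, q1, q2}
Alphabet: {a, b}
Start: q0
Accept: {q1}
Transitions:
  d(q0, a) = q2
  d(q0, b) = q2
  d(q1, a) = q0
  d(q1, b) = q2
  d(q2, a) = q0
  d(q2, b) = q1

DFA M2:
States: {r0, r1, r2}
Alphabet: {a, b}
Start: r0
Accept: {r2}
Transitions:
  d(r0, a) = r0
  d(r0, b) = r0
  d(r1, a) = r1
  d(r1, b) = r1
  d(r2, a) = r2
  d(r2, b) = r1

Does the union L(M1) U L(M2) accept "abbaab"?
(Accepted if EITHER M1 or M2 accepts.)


M1: final=q1 accepted=True
M2: final=r0 accepted=False

Yes, union accepts


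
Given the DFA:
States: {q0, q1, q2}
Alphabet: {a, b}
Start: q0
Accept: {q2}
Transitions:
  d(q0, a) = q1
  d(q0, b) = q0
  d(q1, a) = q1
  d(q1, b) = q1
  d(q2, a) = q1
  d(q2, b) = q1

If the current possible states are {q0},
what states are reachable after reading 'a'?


Apply transition on 'a' from each current state:
  d(q0, a) = q1

{q1}


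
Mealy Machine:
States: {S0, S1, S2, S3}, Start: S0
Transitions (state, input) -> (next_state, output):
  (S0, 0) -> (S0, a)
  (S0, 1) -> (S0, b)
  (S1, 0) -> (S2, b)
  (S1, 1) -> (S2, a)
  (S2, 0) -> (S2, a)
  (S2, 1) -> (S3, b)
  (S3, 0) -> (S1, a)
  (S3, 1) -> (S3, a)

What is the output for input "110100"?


Step-by-step:
  (S0, 1) -> (S0, b)
  (S0, 1) -> (S0, b)
  (S0, 0) -> (S0, a)
  (S0, 1) -> (S0, b)
  (S0, 0) -> (S0, a)
  (S0, 0) -> (S0, a)

"bbabaa"


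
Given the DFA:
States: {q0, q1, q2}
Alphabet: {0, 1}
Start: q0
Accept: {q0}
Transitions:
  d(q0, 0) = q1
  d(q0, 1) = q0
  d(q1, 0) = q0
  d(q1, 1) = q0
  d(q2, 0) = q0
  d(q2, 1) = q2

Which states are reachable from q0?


BFS from q0:
  layer 0: {q0}
  layer 1: {q1}

{q0, q1}


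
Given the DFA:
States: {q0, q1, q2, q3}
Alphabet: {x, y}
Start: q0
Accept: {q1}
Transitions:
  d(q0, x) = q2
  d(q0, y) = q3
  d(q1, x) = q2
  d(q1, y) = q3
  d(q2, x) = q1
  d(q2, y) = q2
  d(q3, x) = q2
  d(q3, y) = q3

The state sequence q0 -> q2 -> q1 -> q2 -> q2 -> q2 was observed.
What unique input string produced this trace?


Trace back each transition to find the symbol:
  q0 --[x]--> q2
  q2 --[x]--> q1
  q1 --[x]--> q2
  q2 --[y]--> q2
  q2 --[y]--> q2

"xxxyy"


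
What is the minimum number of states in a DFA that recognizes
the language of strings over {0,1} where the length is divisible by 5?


States track (length) mod 5.
Need 5 states: one per remainder 0..4; accept = remainder 0.

5


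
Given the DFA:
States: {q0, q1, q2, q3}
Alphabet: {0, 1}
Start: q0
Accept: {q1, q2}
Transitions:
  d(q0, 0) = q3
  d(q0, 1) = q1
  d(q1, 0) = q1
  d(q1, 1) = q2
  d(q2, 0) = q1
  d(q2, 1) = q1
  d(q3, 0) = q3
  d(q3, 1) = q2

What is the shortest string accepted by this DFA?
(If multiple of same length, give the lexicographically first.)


BFS by string length (lex-first path to each state shown):
  len 0: q0<-""
  len 1: q1<-"1", q3<-"0"
Found accept state at length 1.

"1"


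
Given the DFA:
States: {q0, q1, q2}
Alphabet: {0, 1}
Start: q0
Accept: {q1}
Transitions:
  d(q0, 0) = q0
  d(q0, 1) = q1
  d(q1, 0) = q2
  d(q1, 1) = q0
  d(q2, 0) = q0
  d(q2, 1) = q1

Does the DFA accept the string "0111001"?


Trace: q0 -> q0 -> q1 -> q0 -> q1 -> q2 -> q0 -> q1
Final state: q1
Accept states: {q1}

Yes, accepted (final state q1 is an accept state)


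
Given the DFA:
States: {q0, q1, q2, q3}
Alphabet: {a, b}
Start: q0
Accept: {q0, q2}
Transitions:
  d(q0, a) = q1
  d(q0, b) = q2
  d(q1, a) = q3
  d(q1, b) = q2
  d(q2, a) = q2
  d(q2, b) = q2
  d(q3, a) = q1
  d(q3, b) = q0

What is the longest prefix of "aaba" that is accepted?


Run the DFA, marking each prefix where the state is accepting:
  "" -> q0 [accept]
  "a" -> q1 [reject]
  "aa" -> q3 [reject]
  "aab" -> q0 [accept]
  "aaba" -> q1 [reject]

"aab"


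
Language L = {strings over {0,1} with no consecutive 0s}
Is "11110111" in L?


'00' does not occur

Yes, "11110111" is in L


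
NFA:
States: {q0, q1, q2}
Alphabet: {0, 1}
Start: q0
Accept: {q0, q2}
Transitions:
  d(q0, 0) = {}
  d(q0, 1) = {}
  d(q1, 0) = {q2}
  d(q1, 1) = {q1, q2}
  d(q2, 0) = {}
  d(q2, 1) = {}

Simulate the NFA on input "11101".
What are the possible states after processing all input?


Start: {q0}
  --1--> {}
  --1--> {}
  --1--> {}
  --0--> {}
  --1--> {}

{} (empty set, no valid transitions)


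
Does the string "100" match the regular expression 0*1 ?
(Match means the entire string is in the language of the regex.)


|string| = 3; first = '1'; last = '0'

No, "100" does not match 0*1


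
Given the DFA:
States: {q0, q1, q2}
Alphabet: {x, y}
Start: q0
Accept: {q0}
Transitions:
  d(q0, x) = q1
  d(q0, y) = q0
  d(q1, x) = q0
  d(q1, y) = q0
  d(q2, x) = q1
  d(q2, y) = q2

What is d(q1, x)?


Looking up transition d(q1, x)

q0


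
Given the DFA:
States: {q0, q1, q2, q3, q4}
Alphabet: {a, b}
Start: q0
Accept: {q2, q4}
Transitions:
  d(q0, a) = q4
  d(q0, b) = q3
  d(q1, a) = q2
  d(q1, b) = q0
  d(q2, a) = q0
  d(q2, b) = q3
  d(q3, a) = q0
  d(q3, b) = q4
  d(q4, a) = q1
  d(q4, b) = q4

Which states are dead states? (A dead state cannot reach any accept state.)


Forward reachability from each state:
  q0 -> reaches accept state q2 (live)
  q1 -> reaches accept state q2 (live)
  q2 -> reaches accept state q2 (live)
  q3 -> reaches accept state q2 (live)
  q4 -> reaches accept state q2 (live)

None (all states can reach an accept state)


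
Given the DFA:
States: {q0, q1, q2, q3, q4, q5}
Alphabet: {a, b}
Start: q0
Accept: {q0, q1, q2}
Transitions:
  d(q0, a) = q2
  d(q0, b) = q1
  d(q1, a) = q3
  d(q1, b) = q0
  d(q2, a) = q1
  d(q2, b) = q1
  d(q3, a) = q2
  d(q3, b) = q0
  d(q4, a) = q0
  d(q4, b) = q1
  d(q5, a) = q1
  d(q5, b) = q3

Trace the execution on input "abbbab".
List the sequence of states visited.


Input: abbbab
d(q0, a) = q2
d(q2, b) = q1
d(q1, b) = q0
d(q0, b) = q1
d(q1, a) = q3
d(q3, b) = q0


q0 -> q2 -> q1 -> q0 -> q1 -> q3 -> q0


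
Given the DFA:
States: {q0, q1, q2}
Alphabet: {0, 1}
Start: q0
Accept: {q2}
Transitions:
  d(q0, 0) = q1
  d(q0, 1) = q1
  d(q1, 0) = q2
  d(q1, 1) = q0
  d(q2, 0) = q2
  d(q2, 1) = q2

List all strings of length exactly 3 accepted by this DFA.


All strings of length 3: 8 total
Accepted: 4

"000", "001", "100", "101"


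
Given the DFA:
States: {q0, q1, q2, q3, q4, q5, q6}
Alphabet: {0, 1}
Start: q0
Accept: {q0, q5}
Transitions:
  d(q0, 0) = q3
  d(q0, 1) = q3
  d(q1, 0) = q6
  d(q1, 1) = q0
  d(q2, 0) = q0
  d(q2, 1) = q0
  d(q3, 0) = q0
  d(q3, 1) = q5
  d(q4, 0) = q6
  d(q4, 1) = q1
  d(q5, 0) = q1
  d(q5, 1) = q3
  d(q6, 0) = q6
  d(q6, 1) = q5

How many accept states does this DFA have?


Accept states listed: {q0, q5}
Counting: q0(1) q5(2)

2


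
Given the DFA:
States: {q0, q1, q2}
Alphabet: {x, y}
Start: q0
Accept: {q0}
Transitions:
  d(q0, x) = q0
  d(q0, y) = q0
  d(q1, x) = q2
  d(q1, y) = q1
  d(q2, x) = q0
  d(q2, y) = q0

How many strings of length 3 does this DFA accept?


Enumerating all length-3 strings:
  "xxx" -> q0 [accept]
  "xxy" -> q0 [accept]
  "xyx" -> q0 [accept]
  "xyy" -> q0 [accept]
  "yxx" -> q0 [accept]
  "yxy" -> q0 [accept]
  "yyx" -> q0 [accept]
  "yyy" -> q0 [accept]

8 out of 8


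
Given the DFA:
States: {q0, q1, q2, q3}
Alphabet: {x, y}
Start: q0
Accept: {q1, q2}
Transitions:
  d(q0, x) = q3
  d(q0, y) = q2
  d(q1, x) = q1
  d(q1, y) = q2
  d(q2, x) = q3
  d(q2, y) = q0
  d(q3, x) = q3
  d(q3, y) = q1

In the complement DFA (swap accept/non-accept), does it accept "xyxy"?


Trace: q0 -> q3 -> q1 -> q1 -> q2
Final: q2
Original accept: {q1, q2}
Complement: q2 is in original accept

No, complement rejects (original accepts)


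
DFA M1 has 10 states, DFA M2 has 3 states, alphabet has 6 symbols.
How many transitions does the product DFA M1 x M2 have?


Product DFA has 10 * 3 = 30 states.
Each has 6 transitions: 30 * 6 = 180

180


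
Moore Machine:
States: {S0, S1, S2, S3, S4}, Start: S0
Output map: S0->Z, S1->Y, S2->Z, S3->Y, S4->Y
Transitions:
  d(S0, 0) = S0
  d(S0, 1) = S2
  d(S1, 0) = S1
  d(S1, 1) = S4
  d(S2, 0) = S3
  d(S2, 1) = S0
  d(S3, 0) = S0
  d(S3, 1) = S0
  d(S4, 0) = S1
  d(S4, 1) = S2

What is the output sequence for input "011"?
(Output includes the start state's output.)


Start: S0 (output Z)
  --0--> S0 (output Z)
  --1--> S2 (output Z)
  --1--> S0 (output Z)

"ZZZZ"


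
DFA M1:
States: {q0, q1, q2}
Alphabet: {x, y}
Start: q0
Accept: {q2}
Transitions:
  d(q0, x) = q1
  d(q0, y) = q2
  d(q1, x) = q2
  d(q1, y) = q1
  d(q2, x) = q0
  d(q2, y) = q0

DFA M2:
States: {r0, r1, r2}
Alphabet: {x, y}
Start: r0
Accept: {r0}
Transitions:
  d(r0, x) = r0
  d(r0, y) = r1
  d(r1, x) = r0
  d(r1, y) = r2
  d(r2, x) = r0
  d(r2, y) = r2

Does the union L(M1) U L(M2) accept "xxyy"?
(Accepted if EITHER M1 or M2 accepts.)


M1: final=q2 accepted=True
M2: final=r2 accepted=False

Yes, union accepts


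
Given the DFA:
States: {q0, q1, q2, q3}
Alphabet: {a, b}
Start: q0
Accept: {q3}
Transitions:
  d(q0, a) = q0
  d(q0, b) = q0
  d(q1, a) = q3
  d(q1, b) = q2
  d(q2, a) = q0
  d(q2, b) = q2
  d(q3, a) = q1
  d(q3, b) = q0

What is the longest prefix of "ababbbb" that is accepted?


Run the DFA, marking each prefix where the state is accepting:
  "" -> q0 [reject]
  "a" -> q0 [reject]
  "ab" -> q0 [reject]
  "aba" -> q0 [reject]
  "abab" -> q0 [reject]
  "ababb" -> q0 [reject]
  "ababbb" -> q0 [reject]
  "ababbbb" -> q0 [reject]

No prefix is accepted


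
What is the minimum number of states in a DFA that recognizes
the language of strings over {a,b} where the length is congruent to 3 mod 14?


States track (length) mod 14.
Need 14 states: one per remainder 0..13; accept = remainder 3.

14


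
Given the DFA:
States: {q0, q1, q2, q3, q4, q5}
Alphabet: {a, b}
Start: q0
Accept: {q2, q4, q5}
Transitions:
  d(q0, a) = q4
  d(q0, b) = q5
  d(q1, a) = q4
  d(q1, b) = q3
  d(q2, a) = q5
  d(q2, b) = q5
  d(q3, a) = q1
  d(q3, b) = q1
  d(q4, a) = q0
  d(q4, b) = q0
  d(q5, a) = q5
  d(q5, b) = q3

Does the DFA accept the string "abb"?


Trace: q0 -> q4 -> q0 -> q5
Final state: q5
Accept states: {q2, q4, q5}

Yes, accepted (final state q5 is an accept state)


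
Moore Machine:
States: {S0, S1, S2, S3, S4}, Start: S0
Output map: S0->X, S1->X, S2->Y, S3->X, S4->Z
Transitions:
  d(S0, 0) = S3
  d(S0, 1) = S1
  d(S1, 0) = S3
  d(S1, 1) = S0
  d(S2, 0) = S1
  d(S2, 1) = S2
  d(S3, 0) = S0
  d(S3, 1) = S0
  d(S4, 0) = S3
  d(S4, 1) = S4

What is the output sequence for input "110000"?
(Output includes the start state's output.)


Start: S0 (output X)
  --1--> S1 (output X)
  --1--> S0 (output X)
  --0--> S3 (output X)
  --0--> S0 (output X)
  --0--> S3 (output X)
  --0--> S0 (output X)

"XXXXXXX"


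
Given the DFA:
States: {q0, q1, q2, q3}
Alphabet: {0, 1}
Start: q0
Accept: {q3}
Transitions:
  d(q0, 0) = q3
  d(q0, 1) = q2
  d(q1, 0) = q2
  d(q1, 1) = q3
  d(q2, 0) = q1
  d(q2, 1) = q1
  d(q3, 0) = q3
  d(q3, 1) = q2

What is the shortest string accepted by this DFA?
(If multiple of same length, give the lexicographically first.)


BFS by string length (lex-first path to each state shown):
  len 0: q0<-""
  len 1: q2<-"1", q3<-"0"
Found accept state at length 1.

"0"


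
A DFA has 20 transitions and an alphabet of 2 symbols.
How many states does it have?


Each state has exactly one transition per symbol.
states = transitions / |alphabet| = 20 / 2 = 10

10


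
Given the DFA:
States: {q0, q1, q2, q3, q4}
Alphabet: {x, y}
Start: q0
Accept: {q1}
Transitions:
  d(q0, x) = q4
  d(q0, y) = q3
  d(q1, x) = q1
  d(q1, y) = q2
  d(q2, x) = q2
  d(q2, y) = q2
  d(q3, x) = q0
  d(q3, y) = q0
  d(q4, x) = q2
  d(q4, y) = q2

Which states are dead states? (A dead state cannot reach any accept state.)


Forward reachability from each state:
  q0 -> reaches {q0, q2, q3, q4}, no accept state (dead)
  q1 -> reaches accept state q1 (live)
  q2 -> reaches {q2}, no accept state (dead)
  q3 -> reaches {q0, q2, q3, q4}, no accept state (dead)
  q4 -> reaches {q2, q4}, no accept state (dead)

{q0, q2, q3, q4}


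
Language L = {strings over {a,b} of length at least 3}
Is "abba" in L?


length = 4

Yes, "abba" is in L


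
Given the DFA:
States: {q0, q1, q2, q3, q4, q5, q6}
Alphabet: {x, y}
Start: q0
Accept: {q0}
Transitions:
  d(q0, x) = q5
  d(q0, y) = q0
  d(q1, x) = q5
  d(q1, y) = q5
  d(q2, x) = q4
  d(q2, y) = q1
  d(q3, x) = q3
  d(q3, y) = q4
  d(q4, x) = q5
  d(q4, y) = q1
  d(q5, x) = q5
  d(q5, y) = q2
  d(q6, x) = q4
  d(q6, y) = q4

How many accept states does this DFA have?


Accept states listed: {q0}
Counting: q0(1)

1


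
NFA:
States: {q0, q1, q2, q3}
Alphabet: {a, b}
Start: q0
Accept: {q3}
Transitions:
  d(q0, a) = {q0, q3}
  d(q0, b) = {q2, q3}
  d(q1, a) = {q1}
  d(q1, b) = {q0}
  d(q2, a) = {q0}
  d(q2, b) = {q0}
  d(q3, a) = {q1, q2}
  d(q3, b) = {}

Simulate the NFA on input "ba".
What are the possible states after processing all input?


Start: {q0}
  --b--> {q2, q3}
  --a--> {q0, q1, q2}

{q0, q1, q2}


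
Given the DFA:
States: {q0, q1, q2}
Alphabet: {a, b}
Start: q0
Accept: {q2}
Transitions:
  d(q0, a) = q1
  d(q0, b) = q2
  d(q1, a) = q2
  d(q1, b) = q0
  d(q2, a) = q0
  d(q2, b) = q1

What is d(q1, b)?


Looking up transition d(q1, b)

q0


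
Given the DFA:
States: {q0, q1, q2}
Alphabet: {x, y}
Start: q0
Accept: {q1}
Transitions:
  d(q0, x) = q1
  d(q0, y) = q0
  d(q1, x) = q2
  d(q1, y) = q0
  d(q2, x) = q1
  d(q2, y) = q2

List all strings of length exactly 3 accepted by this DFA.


All strings of length 3: 8 total
Accepted: 3

"xxx", "xyx", "yyx"


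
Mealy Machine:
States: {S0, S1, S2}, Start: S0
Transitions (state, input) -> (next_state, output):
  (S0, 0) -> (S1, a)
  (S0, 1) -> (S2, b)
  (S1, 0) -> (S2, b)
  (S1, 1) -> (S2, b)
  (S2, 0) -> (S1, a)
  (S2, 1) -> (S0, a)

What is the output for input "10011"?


Step-by-step:
  (S0, 1) -> (S2, b)
  (S2, 0) -> (S1, a)
  (S1, 0) -> (S2, b)
  (S2, 1) -> (S0, a)
  (S0, 1) -> (S2, b)

"babab"


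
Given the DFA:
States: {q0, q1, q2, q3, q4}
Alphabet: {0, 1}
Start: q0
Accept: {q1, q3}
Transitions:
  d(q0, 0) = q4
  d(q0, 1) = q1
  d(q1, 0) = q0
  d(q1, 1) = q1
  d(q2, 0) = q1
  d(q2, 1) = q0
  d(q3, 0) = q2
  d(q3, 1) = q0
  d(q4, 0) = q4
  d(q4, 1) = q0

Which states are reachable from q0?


BFS from q0:
  layer 0: {q0}
  layer 1: {q1, q4}

{q0, q1, q4}


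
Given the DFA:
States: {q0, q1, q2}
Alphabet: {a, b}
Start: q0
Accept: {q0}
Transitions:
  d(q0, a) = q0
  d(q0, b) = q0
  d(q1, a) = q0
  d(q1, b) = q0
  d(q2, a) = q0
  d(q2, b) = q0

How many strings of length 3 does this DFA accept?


Enumerating all length-3 strings:
  "aaa" -> q0 [accept]
  "aab" -> q0 [accept]
  "aba" -> q0 [accept]
  "abb" -> q0 [accept]
  "baa" -> q0 [accept]
  "bab" -> q0 [accept]
  "bba" -> q0 [accept]
  "bbb" -> q0 [accept]

8 out of 8


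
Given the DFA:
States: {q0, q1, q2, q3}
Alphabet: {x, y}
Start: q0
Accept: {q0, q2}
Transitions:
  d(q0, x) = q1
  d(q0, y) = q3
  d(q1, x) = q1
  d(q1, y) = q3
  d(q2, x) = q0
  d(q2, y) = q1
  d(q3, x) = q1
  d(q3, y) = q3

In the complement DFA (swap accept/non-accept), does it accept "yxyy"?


Trace: q0 -> q3 -> q1 -> q3 -> q3
Final: q3
Original accept: {q0, q2}
Complement: q3 is not in original accept

Yes, complement accepts (original rejects)


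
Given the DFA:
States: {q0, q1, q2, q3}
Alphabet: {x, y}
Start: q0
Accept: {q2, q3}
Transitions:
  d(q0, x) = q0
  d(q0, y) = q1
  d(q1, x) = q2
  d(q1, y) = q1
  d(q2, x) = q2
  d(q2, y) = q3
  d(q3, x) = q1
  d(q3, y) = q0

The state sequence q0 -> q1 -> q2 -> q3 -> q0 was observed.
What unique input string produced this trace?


Trace back each transition to find the symbol:
  q0 --[y]--> q1
  q1 --[x]--> q2
  q2 --[y]--> q3
  q3 --[y]--> q0

"yxyy"


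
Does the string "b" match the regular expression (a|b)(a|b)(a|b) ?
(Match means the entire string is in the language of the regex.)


|string| = 1; first = 'b'; last = 'b'

No, "b" does not match (a|b)(a|b)(a|b)


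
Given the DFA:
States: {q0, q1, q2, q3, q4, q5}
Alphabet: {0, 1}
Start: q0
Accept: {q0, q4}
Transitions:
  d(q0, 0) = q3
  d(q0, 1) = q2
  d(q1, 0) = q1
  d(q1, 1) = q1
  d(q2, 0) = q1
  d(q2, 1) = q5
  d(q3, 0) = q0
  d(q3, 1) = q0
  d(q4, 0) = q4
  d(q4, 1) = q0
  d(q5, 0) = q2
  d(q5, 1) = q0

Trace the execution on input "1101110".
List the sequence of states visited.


Input: 1101110
d(q0, 1) = q2
d(q2, 1) = q5
d(q5, 0) = q2
d(q2, 1) = q5
d(q5, 1) = q0
d(q0, 1) = q2
d(q2, 0) = q1


q0 -> q2 -> q5 -> q2 -> q5 -> q0 -> q2 -> q1


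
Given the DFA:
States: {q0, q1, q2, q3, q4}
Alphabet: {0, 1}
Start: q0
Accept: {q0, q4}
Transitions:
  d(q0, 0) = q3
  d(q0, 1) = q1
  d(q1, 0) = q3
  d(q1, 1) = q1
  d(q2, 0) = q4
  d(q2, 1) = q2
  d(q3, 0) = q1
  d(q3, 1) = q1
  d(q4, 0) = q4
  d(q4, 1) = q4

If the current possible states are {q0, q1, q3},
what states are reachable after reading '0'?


Apply transition on '0' from each current state:
  d(q0, 0) = q3
  d(q1, 0) = q3
  d(q3, 0) = q1

{q1, q3}


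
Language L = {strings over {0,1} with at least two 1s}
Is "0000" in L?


count('1') = 0

No, "0000" is not in L


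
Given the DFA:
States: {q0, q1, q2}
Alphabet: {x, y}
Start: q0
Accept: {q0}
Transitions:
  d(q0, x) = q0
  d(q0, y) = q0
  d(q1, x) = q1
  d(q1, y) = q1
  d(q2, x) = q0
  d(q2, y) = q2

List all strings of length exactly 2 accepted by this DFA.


All strings of length 2: 4 total
Accepted: 4

"xx", "xy", "yx", "yy"


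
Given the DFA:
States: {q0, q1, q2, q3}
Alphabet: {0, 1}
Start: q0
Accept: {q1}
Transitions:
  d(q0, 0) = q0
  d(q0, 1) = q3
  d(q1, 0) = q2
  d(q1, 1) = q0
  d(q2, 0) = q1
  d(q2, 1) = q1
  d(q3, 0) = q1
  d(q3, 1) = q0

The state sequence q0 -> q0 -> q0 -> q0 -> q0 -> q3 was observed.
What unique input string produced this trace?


Trace back each transition to find the symbol:
  q0 --[0]--> q0
  q0 --[0]--> q0
  q0 --[0]--> q0
  q0 --[0]--> q0
  q0 --[1]--> q3

"00001"


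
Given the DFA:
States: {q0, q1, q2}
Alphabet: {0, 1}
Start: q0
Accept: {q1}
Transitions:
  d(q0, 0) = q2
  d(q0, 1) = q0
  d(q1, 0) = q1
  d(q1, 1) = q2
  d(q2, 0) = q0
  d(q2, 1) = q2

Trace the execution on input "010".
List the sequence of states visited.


Input: 010
d(q0, 0) = q2
d(q2, 1) = q2
d(q2, 0) = q0


q0 -> q2 -> q2 -> q0


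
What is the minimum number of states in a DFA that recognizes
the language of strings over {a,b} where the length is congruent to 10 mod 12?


States track (length) mod 12.
Need 12 states: one per remainder 0..11; accept = remainder 10.

12
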